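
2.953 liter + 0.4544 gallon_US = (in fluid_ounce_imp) 164.5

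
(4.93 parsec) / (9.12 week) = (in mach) 8.1e+07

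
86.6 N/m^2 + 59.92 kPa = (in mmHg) 450.1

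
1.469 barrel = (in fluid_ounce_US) 7897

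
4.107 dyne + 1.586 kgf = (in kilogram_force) 1.586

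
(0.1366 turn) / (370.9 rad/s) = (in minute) 3.857e-05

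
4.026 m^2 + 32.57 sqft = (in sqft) 75.91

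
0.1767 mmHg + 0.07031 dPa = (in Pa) 23.57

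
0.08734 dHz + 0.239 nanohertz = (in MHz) 8.734e-09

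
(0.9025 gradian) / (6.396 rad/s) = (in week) 3.665e-09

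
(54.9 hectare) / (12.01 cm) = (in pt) 1.296e+10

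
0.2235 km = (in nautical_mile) 0.1207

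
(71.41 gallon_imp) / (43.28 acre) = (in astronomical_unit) 1.239e-17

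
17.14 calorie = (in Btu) 0.06797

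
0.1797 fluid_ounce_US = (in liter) 0.005314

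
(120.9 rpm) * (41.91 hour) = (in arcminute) 6.567e+09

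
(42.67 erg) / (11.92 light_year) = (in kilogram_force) 3.858e-24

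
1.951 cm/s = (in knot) 0.03792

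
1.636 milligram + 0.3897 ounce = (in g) 11.05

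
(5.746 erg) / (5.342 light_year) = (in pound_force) 2.556e-24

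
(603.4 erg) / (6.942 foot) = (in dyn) 2.852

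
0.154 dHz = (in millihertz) 15.4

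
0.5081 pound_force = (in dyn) 2.26e+05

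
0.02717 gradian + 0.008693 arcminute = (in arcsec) 88.55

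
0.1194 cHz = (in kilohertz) 1.194e-06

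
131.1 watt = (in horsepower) 0.1758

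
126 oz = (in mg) 3.572e+06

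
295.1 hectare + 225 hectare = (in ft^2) 5.598e+07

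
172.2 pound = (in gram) 7.811e+04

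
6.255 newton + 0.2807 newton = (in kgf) 0.6665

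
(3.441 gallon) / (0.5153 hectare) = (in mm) 0.002528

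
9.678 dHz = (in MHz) 9.678e-07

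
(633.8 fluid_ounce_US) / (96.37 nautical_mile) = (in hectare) 1.05e-11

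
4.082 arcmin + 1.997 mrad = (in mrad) 3.184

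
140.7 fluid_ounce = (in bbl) 0.02617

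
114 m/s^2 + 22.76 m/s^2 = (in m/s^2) 136.8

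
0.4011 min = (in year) 7.631e-07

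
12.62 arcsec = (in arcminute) 0.2103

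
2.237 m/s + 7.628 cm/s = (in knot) 4.497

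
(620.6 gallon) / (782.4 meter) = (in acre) 7.42e-07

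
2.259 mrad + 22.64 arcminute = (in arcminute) 30.41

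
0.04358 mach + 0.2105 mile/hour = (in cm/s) 1493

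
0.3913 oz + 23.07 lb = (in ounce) 369.5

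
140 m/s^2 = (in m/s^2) 140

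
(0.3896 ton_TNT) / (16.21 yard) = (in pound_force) 2.472e+07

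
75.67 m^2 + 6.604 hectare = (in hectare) 6.612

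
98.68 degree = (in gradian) 109.6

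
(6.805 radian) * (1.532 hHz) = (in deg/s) 5.973e+04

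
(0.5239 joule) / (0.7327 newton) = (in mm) 715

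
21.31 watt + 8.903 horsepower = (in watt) 6660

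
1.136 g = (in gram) 1.136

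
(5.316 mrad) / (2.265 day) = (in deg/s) 1.556e-06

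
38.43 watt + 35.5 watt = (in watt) 73.93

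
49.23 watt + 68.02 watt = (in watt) 117.2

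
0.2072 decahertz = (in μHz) 2.072e+06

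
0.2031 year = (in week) 10.59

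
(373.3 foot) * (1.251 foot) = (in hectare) 0.004339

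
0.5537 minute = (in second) 33.22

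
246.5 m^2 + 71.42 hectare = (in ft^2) 7.69e+06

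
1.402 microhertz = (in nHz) 1402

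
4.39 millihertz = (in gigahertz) 4.39e-12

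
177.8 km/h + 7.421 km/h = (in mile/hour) 115.1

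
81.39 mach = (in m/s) 2.771e+04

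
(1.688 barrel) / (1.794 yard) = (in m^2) 0.1636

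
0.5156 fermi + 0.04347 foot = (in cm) 1.325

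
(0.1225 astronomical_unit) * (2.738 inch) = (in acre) 3.149e+05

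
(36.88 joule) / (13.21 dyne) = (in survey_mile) 173.5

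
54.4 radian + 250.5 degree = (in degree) 3367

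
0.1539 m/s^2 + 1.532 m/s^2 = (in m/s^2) 1.686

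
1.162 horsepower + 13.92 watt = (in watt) 880.4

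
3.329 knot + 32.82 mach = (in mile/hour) 2.5e+04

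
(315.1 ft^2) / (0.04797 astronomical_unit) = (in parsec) 1.322e-25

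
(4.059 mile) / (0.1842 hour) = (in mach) 0.02893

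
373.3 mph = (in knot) 324.4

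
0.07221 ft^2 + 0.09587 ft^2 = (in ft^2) 0.1681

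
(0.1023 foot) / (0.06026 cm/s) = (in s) 51.74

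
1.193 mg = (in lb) 2.63e-06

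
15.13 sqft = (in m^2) 1.406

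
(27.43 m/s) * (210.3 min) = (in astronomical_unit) 2.314e-06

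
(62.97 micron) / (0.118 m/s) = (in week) 8.823e-10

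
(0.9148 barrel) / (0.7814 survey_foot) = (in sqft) 6.573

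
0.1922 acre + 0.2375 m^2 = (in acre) 0.1923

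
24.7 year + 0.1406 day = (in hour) 2.164e+05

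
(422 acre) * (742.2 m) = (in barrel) 7.972e+09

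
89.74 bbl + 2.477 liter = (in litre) 1.427e+04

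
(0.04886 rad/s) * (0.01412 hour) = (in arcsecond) 5.123e+05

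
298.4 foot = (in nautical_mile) 0.04911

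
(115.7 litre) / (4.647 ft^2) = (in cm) 26.8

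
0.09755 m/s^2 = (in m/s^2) 0.09755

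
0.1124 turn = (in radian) 0.7062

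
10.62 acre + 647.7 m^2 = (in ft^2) 4.696e+05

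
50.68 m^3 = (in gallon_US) 1.339e+04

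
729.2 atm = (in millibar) 7.389e+05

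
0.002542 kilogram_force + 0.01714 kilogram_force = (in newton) 0.193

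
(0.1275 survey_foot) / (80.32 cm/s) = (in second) 0.04838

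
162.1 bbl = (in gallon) 6808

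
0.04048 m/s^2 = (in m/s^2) 0.04048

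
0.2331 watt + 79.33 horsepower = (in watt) 5.916e+04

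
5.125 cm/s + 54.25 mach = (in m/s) 1.847e+04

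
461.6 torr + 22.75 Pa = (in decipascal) 6.156e+05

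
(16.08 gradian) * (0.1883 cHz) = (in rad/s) 0.0004756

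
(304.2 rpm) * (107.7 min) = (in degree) 1.179e+07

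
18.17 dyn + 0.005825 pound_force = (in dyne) 2609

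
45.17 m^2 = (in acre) 0.01116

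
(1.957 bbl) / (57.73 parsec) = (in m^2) 1.747e-19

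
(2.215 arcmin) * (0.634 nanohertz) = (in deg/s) 2.341e-11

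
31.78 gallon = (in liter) 120.3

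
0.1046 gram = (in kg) 0.0001046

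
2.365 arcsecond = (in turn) 1.825e-06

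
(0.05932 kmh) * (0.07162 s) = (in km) 1.18e-06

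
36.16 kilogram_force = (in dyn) 3.546e+07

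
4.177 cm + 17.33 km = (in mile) 10.77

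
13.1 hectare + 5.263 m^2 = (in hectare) 13.1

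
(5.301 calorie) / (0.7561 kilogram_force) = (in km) 0.002991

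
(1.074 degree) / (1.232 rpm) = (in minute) 0.002422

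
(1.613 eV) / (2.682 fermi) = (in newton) 9.636e-05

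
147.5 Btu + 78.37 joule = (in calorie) 3.721e+04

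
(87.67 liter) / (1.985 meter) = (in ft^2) 0.4754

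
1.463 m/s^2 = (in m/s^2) 1.463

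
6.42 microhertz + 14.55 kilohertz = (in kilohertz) 14.55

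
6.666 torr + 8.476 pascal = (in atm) 0.008855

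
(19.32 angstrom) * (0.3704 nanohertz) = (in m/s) 7.156e-19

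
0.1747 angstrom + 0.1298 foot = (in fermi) 3.956e+13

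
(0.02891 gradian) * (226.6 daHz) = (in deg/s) 58.96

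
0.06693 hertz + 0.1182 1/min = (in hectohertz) 0.000689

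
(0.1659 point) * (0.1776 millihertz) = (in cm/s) 1.039e-06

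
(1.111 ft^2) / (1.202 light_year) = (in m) 9.076e-18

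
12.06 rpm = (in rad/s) 1.263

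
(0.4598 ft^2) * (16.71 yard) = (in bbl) 4.105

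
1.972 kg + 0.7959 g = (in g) 1973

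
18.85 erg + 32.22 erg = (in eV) 3.188e+13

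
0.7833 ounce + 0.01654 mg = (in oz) 0.7833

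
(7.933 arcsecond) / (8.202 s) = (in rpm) 4.478e-05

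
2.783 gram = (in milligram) 2783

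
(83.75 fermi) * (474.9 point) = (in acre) 3.467e-18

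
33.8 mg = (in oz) 0.001192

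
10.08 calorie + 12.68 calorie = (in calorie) 22.76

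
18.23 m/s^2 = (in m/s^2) 18.23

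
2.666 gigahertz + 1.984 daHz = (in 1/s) 2.666e+09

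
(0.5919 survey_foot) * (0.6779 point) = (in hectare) 4.315e-09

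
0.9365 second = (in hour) 0.0002601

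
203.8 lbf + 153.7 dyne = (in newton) 906.5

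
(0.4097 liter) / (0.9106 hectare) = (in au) 3.008e-19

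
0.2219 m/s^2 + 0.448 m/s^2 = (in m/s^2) 0.6699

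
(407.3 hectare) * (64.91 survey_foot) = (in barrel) 5.068e+08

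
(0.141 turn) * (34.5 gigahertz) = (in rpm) 2.919e+11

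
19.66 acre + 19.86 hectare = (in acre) 68.74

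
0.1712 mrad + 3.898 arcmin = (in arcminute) 4.487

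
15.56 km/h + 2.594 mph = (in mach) 0.0161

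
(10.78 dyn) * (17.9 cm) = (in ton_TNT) 4.612e-15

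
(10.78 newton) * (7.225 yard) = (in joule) 71.22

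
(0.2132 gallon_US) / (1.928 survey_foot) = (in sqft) 0.01478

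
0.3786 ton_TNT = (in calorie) 3.786e+08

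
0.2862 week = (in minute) 2885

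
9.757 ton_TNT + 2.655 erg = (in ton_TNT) 9.757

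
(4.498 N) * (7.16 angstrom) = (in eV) 2.01e+10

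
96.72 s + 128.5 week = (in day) 899.5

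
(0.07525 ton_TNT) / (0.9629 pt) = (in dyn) 9.269e+16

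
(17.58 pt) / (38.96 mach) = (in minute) 7.792e-09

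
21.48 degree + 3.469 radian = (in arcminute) 1.321e+04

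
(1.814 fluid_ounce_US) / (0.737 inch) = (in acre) 7.081e-07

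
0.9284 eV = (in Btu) 1.41e-22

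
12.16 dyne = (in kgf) 1.24e-05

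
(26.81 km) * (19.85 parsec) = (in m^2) 1.642e+22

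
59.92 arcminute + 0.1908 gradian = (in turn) 0.003251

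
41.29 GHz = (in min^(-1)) 2.477e+12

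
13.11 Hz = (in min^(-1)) 786.6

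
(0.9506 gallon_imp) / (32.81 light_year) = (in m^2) 1.392e-20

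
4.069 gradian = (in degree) 3.662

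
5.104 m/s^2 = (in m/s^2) 5.104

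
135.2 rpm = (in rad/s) 14.16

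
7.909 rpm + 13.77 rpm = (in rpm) 21.68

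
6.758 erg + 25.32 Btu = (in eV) 1.667e+23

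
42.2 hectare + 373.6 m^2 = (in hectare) 42.24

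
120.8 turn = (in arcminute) 2.609e+06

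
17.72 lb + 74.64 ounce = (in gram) 1.015e+04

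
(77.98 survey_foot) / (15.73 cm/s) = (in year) 4.791e-06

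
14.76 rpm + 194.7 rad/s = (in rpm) 1874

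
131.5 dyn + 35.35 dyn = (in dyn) 166.9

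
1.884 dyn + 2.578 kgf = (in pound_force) 5.684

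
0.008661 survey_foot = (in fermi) 2.64e+12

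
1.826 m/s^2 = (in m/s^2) 1.826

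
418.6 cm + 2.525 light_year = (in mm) 2.389e+19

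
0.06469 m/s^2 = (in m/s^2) 0.06469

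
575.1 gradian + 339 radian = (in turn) 55.39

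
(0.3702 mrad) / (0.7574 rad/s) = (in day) 5.657e-09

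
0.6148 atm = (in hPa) 622.9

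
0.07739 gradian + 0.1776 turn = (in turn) 0.1778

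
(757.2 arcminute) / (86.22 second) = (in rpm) 0.02439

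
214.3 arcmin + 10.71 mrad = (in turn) 0.01163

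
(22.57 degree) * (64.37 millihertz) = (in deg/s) 1.453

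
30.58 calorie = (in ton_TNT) 3.058e-08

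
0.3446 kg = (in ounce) 12.16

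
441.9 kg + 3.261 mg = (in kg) 441.9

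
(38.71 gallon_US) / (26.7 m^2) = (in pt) 15.56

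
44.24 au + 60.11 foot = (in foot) 2.171e+13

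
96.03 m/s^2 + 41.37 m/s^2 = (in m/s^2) 137.4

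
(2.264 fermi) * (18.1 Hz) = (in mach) 1.203e-16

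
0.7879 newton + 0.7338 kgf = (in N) 7.984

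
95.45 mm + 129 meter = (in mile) 0.08022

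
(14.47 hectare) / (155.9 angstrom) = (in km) 9.282e+09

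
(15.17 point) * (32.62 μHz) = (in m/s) 1.746e-07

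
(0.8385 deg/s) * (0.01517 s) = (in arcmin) 0.7632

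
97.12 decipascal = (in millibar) 0.09712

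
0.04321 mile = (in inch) 2738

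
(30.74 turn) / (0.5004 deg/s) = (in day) 0.256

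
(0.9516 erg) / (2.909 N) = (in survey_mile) 2.033e-11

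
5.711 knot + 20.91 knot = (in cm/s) 1370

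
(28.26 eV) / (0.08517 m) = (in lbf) 1.195e-17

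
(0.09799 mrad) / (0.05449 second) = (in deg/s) 0.103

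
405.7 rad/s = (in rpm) 3874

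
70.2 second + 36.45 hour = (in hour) 36.47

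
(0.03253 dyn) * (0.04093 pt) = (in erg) 4.697e-05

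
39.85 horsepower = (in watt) 2.972e+04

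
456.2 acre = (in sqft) 1.987e+07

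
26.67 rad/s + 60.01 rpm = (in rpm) 314.7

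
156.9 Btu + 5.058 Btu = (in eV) 1.067e+24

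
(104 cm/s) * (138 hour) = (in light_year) 5.461e-11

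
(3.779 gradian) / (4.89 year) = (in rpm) 3.676e-09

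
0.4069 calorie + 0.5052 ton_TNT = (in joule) 2.114e+09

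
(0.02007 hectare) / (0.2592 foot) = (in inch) 1e+05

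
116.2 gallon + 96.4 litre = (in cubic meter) 0.5363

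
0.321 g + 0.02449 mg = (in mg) 321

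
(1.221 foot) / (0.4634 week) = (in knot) 2.581e-06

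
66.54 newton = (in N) 66.54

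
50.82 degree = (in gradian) 56.47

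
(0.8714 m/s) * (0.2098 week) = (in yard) 1.209e+05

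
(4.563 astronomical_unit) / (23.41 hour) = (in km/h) 2.916e+07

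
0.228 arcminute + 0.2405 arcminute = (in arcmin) 0.4685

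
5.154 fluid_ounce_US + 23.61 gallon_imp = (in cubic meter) 0.1075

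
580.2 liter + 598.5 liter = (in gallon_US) 311.4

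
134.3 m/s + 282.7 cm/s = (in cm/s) 1.371e+04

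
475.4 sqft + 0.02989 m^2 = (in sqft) 475.7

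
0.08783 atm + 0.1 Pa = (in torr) 66.75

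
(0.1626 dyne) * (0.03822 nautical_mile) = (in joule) 0.0001151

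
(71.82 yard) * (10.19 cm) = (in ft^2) 72.03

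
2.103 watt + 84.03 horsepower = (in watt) 6.266e+04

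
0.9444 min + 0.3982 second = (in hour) 0.01585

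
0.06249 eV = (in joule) 1.001e-20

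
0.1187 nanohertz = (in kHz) 1.187e-13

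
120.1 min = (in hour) 2.002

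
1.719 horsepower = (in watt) 1282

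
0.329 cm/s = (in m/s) 0.00329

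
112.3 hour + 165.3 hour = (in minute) 1.666e+04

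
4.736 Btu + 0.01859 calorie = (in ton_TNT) 1.194e-06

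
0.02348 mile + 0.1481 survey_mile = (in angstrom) 2.761e+12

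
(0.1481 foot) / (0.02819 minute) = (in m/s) 0.02669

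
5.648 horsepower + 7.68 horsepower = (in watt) 9939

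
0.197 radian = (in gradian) 12.54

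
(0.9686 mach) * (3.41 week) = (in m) 6.802e+08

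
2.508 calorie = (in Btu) 0.009946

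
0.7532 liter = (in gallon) 0.199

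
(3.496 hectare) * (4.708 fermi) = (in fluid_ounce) 5.566e-06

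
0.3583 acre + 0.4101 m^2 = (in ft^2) 1.561e+04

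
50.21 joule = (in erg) 5.021e+08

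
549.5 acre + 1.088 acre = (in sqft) 2.398e+07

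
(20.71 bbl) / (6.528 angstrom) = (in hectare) 5.044e+05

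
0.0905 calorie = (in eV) 2.363e+18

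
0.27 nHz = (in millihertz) 2.7e-07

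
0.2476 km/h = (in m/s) 0.06878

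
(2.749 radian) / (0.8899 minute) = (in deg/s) 2.95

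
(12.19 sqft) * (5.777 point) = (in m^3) 0.002308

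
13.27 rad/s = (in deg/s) 760.3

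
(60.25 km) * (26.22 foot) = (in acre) 119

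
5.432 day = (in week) 0.776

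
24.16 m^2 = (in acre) 0.00597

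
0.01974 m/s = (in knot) 0.03837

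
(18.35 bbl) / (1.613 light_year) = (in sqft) 2.058e-15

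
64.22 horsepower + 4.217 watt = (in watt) 4.789e+04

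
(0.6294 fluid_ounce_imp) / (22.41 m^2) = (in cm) 7.98e-05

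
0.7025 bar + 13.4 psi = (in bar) 1.626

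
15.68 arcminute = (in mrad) 4.561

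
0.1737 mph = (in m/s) 0.07765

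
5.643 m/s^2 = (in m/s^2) 5.643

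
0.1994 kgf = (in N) 1.955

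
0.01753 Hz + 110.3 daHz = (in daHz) 110.3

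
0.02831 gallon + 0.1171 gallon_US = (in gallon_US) 0.1454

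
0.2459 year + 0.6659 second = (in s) 7.755e+06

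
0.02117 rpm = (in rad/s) 0.002217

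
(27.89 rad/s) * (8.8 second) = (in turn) 39.06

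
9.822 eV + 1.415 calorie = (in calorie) 1.415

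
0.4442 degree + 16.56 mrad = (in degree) 1.393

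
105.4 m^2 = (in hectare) 0.01054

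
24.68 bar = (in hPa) 2.468e+04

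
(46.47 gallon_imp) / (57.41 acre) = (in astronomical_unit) 6.078e-18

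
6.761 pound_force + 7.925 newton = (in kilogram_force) 3.875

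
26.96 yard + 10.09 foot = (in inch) 1092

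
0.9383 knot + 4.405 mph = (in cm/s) 245.2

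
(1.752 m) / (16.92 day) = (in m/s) 1.198e-06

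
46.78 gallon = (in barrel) 1.114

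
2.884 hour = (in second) 1.038e+04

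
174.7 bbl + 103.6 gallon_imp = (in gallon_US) 7462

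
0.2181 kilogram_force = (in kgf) 0.2181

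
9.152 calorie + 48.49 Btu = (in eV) 3.196e+23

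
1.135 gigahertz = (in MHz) 1135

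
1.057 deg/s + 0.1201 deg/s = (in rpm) 0.1962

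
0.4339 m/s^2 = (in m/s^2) 0.4339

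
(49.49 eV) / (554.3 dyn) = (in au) 9.562e-27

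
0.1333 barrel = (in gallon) 5.599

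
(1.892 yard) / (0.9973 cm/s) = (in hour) 0.04819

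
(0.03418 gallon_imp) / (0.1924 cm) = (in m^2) 0.08076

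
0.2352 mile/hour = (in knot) 0.2044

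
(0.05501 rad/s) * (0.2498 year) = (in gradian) 2.759e+07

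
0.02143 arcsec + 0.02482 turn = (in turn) 0.02482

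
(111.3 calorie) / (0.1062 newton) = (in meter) 4385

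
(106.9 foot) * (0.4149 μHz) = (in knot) 2.628e-05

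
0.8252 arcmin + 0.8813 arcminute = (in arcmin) 1.707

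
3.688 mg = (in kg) 3.688e-06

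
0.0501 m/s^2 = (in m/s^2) 0.0501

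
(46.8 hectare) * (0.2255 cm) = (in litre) 1.055e+06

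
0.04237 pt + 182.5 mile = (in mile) 182.5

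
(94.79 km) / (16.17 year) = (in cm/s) 0.01859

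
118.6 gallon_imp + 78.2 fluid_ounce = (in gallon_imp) 119.1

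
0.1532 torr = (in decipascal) 204.2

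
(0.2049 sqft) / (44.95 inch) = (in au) 1.115e-13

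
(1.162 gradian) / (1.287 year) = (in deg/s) 2.577e-08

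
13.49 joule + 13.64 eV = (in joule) 13.49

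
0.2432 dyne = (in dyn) 0.2432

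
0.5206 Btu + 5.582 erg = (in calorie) 131.3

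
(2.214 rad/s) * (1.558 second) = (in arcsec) 7.115e+05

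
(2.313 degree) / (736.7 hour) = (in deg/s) 8.721e-07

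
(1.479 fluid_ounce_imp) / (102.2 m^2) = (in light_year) 4.346e-23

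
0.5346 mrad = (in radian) 0.0005346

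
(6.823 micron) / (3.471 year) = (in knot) 1.212e-13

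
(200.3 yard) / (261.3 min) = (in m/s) 0.01168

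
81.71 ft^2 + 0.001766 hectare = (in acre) 0.00624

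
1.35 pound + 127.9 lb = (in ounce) 2068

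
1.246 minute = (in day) 0.0008653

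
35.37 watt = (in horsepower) 0.04743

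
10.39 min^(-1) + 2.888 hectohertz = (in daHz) 28.9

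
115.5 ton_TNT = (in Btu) 4.58e+08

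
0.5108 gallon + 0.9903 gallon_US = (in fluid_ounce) 192.1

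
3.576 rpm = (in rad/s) 0.3745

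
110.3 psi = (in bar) 7.605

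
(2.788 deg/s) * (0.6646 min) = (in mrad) 1940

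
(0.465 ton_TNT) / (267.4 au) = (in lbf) 1.093e-05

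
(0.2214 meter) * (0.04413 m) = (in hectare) 9.77e-07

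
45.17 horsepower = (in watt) 3.368e+04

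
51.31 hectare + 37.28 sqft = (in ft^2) 5.523e+06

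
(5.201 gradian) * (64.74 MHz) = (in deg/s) 3.03e+08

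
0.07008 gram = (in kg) 7.008e-05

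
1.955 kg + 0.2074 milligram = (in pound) 4.31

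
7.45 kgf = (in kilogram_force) 7.45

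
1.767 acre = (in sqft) 7.697e+04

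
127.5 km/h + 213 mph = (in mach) 0.3837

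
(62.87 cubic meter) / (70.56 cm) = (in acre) 0.02202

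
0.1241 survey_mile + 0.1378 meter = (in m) 199.9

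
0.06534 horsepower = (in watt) 48.72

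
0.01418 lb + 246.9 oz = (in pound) 15.45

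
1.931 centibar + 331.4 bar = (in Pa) 3.314e+07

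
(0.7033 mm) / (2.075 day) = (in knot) 7.626e-09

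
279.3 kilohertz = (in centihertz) 2.793e+07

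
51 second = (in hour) 0.01417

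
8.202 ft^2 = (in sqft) 8.202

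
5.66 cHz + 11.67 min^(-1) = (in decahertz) 0.02511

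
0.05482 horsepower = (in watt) 40.88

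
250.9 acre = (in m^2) 1.015e+06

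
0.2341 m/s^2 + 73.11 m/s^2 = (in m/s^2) 73.34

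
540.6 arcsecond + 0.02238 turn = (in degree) 8.207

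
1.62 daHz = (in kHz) 0.0162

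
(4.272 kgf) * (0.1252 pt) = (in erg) 1.85e+04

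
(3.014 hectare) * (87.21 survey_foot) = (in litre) 8.012e+08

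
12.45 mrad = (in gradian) 0.7926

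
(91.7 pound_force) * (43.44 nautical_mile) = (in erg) 3.282e+14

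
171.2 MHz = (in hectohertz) 1.712e+06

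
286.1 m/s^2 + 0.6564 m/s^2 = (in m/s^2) 286.8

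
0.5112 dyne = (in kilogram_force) 5.213e-07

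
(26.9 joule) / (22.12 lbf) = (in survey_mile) 0.0001699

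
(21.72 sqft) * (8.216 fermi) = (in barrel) 1.043e-13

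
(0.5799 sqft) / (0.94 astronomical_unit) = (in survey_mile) 2.381e-16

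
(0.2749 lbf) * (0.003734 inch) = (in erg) 1160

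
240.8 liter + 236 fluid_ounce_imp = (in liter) 247.5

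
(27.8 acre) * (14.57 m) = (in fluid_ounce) 5.543e+10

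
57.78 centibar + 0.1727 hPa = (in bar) 0.578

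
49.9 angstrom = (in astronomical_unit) 3.336e-20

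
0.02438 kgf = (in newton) 0.2391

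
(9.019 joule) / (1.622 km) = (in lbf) 0.00125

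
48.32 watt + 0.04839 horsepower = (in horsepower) 0.1132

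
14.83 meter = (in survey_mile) 0.009215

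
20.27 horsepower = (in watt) 1.512e+04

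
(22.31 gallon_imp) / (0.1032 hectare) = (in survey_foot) 0.0003224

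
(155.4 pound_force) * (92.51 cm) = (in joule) 639.5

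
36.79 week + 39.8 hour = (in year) 0.7101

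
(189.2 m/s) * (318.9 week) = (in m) 3.649e+10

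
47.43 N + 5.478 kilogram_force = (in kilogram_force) 10.31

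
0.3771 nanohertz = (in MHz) 3.771e-16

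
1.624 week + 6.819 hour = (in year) 0.03192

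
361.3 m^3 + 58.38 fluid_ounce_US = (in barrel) 2273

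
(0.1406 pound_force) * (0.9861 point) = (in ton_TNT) 5.2e-14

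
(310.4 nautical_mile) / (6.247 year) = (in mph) 0.006527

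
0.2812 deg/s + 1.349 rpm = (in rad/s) 0.1462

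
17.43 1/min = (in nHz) 2.905e+08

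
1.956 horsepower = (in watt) 1459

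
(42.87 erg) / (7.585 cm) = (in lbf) 1.271e-05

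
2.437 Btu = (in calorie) 614.5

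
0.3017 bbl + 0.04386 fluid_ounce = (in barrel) 0.3017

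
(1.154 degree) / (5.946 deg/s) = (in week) 3.209e-07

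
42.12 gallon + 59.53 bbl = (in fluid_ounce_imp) 3.387e+05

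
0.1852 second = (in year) 5.873e-09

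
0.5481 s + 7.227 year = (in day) 2638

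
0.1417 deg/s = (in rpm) 0.02362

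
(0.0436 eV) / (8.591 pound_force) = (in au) 1.222e-33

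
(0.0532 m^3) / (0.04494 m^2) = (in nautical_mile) 0.0006392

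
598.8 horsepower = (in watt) 4.465e+05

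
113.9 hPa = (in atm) 0.1124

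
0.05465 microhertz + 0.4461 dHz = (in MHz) 4.461e-08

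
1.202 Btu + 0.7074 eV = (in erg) 1.268e+10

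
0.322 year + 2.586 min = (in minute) 1.692e+05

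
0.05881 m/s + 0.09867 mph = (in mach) 0.0003023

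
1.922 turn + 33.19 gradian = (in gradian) 802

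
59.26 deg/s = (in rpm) 9.877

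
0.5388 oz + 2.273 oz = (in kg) 0.07971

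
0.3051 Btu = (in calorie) 76.94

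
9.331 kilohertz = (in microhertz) 9.331e+09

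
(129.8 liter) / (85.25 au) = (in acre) 2.515e-18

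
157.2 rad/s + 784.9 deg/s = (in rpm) 1632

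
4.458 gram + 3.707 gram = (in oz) 0.288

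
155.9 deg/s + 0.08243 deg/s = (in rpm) 26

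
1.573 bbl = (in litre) 250.1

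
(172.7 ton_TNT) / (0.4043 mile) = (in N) 1.111e+09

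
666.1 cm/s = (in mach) 0.01956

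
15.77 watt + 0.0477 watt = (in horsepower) 0.02121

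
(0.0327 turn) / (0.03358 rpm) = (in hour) 0.01623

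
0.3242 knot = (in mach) 0.0004898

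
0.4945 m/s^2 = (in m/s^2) 0.4945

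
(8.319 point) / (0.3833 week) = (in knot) 2.461e-08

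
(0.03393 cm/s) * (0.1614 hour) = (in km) 0.0001971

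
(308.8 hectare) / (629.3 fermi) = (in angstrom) 4.907e+28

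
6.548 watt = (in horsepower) 0.008781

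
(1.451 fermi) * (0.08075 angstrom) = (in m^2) 1.172e-26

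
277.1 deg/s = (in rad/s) 4.836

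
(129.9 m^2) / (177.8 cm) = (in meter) 73.06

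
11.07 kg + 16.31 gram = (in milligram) 1.109e+07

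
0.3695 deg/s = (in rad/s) 0.006449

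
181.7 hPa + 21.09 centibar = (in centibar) 39.26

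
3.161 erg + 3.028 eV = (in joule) 3.161e-07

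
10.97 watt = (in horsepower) 0.01471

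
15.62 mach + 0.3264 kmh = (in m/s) 5319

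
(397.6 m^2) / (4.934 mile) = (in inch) 1.971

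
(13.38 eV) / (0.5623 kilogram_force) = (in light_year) 4.109e-35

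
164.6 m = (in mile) 0.1023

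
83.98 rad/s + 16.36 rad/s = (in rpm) 958.2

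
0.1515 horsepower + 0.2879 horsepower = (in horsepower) 0.4394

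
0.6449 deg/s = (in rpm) 0.1075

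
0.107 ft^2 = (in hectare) 9.941e-07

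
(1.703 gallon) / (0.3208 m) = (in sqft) 0.2163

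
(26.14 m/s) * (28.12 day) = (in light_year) 6.713e-09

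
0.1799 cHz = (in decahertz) 0.0001799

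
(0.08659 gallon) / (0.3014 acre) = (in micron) 0.2687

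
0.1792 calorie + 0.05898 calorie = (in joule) 0.9965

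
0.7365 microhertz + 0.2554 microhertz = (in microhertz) 0.9919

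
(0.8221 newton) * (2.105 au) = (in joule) 2.589e+11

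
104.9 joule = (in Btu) 0.09943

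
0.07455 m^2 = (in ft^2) 0.8024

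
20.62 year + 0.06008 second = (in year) 20.62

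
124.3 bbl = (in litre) 1.976e+04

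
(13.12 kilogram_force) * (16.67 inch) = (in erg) 5.448e+08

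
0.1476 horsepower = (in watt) 110.1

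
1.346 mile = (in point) 6.14e+06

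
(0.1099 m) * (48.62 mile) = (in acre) 2.125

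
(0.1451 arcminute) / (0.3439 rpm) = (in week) 1.938e-09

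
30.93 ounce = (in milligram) 8.769e+05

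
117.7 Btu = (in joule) 1.242e+05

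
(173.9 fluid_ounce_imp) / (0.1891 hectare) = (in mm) 0.002613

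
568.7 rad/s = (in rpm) 5431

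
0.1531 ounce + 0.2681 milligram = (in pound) 0.009569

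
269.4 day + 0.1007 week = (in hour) 6483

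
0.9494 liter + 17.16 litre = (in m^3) 0.01811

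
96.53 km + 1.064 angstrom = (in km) 96.53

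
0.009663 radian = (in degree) 0.5536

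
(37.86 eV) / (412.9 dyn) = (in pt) 4.164e-12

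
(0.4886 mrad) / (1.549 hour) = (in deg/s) 5.02e-06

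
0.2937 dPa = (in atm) 2.899e-07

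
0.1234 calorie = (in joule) 0.5163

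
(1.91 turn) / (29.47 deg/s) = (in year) 7.399e-07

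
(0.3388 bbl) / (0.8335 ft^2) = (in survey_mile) 0.0004322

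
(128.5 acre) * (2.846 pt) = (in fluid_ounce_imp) 1.838e+07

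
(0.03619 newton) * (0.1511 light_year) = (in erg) 5.173e+20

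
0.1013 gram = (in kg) 0.0001013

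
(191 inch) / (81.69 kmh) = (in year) 6.779e-09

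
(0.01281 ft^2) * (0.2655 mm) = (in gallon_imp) 6.95e-05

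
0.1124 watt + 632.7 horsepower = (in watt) 4.718e+05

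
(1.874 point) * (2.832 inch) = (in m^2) 4.756e-05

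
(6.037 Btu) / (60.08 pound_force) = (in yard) 26.06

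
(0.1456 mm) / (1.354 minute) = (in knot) 3.484e-06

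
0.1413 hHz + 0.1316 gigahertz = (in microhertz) 1.316e+14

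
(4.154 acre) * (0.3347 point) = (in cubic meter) 1.985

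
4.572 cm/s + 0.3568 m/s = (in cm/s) 40.25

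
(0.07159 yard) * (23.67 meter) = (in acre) 0.0003829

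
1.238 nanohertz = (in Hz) 1.238e-09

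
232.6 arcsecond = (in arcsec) 232.6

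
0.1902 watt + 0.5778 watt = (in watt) 0.768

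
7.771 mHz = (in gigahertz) 7.771e-12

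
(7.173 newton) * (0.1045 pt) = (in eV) 1.65e+15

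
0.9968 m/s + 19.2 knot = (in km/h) 39.15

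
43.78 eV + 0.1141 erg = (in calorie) 2.727e-09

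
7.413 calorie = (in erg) 3.102e+08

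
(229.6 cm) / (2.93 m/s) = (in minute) 0.01306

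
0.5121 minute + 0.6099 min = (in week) 0.0001113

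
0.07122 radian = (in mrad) 71.22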